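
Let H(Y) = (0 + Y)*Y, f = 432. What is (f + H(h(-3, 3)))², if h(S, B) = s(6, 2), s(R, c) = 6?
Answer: 219024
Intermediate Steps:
h(S, B) = 6
H(Y) = Y² (H(Y) = Y*Y = Y²)
(f + H(h(-3, 3)))² = (432 + 6²)² = (432 + 36)² = 468² = 219024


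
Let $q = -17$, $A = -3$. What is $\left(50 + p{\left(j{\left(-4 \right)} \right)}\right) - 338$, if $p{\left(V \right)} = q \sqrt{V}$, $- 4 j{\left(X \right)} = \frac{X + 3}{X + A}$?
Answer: $-288 - \frac{17 i \sqrt{7}}{14} \approx -288.0 - 3.2127 i$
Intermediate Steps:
$j{\left(X \right)} = - \frac{3 + X}{4 \left(-3 + X\right)}$ ($j{\left(X \right)} = - \frac{\left(X + 3\right) \frac{1}{X - 3}}{4} = - \frac{\left(3 + X\right) \frac{1}{-3 + X}}{4} = - \frac{\frac{1}{-3 + X} \left(3 + X\right)}{4} = - \frac{3 + X}{4 \left(-3 + X\right)}$)
$p{\left(V \right)} = - 17 \sqrt{V}$
$\left(50 + p{\left(j{\left(-4 \right)} \right)}\right) - 338 = \left(50 - 17 \sqrt{\frac{-3 - -4}{4 \left(-3 - 4\right)}}\right) - 338 = \left(50 - 17 \sqrt{\frac{-3 + 4}{4 \left(-7\right)}}\right) - 338 = \left(50 - 17 \sqrt{\frac{1}{4} \left(- \frac{1}{7}\right) 1}\right) - 338 = \left(50 - 17 \sqrt{- \frac{1}{28}}\right) - 338 = \left(50 - 17 \frac{i \sqrt{7}}{14}\right) - 338 = \left(50 - \frac{17 i \sqrt{7}}{14}\right) - 338 = -288 - \frac{17 i \sqrt{7}}{14}$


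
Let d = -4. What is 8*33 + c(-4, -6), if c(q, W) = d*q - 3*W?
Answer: 298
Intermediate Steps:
c(q, W) = -4*q - 3*W
8*33 + c(-4, -6) = 8*33 + (-4*(-4) - 3*(-6)) = 264 + (16 + 18) = 264 + 34 = 298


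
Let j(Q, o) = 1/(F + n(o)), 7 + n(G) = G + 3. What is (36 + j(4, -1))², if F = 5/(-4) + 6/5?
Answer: 13075456/10201 ≈ 1281.8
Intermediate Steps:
F = -1/20 (F = 5*(-¼) + 6*(⅕) = -5/4 + 6/5 = -1/20 ≈ -0.050000)
n(G) = -4 + G (n(G) = -7 + (G + 3) = -7 + (3 + G) = -4 + G)
j(Q, o) = 1/(-81/20 + o) (j(Q, o) = 1/(-1/20 + (-4 + o)) = 1/(-81/20 + o))
(36 + j(4, -1))² = (36 + 20/(-81 + 20*(-1)))² = (36 + 20/(-81 - 20))² = (36 + 20/(-101))² = (36 + 20*(-1/101))² = (36 - 20/101)² = (3616/101)² = 13075456/10201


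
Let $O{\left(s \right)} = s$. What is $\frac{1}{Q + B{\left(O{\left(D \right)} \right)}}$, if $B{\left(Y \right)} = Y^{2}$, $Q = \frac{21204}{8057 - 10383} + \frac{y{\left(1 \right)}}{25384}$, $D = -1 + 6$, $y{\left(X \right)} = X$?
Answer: $\frac{29521592}{468919795} \approx 0.062957$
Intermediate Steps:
$D = 5$
$Q = - \frac{269120005}{29521592}$ ($Q = \frac{21204}{8057 - 10383} + 1 \cdot \frac{1}{25384} = \frac{21204}{-2326} + \frac{1}{25384} = 21204 \left(- \frac{1}{2326}\right) + \frac{1}{25384} = - \frac{10602}{1163} + \frac{1}{25384} = - \frac{269120005}{29521592} \approx -9.116$)
$\frac{1}{Q + B{\left(O{\left(D \right)} \right)}} = \frac{1}{- \frac{269120005}{29521592} + 5^{2}} = \frac{1}{- \frac{269120005}{29521592} + 25} = \frac{1}{\frac{468919795}{29521592}} = \frac{29521592}{468919795}$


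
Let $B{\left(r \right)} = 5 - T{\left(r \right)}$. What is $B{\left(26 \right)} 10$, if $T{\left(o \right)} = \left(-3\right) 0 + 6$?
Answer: $-10$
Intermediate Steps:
$T{\left(o \right)} = 6$ ($T{\left(o \right)} = 0 + 6 = 6$)
$B{\left(r \right)} = -1$ ($B{\left(r \right)} = 5 - 6 = -1$)
$B{\left(26 \right)} 10 = \left(-1\right) 10 = -10$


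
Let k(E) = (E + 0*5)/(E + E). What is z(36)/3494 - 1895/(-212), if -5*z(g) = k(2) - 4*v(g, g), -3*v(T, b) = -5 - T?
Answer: 2483785/277773 ≈ 8.9418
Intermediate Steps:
k(E) = ½ (k(E) = (E + 0)/((2*E)) = E*(1/(2*E)) = ½)
v(T, b) = 5/3 + T/3 (v(T, b) = -(-5 - T)/3 = 5/3 + T/3)
z(g) = 37/30 + 4*g/15 (z(g) = -(½ - 4*(5/3 + g/3))/5 = -(½ + (-20/3 - 4*g/3))/5 = -(-37/6 - 4*g/3)/5 = 37/30 + 4*g/15)
z(36)/3494 - 1895/(-212) = (37/30 + (4/15)*36)/3494 - 1895/(-212) = (37/30 + 48/5)*(1/3494) - 1895*(-1/212) = (65/6)*(1/3494) + 1895/212 = 65/20964 + 1895/212 = 2483785/277773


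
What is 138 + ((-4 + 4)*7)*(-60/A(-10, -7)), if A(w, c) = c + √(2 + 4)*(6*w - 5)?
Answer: 138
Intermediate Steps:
A(w, c) = c + √6*(-5 + 6*w)
138 + ((-4 + 4)*7)*(-60/A(-10, -7)) = 138 + ((-4 + 4)*7)*(-60/(-7 - 5*√6 + 6*(-10)*√6)) = 138 + (0*7)*(-60/(-7 - 5*√6 - 60*√6)) = 138 + 0*(-60/(-7 - 65*√6)) = 138 + 0 = 138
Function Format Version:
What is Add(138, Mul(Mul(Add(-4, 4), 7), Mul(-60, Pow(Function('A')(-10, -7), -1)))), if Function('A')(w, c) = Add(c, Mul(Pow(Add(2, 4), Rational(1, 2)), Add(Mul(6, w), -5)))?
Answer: 138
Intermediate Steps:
Function('A')(w, c) = Add(c, Mul(Pow(6, Rational(1, 2)), Add(-5, Mul(6, w))))
Add(138, Mul(Mul(Add(-4, 4), 7), Mul(-60, Pow(Function('A')(-10, -7), -1)))) = Add(138, Mul(Mul(Add(-4, 4), 7), Mul(-60, Pow(Add(-7, Mul(-5, Pow(6, Rational(1, 2))), Mul(6, -10, Pow(6, Rational(1, 2)))), -1)))) = Add(138, Mul(Mul(0, 7), Mul(-60, Pow(Add(-7, Mul(-5, Pow(6, Rational(1, 2))), Mul(-60, Pow(6, Rational(1, 2)))), -1)))) = Add(138, Mul(0, Mul(-60, Pow(Add(-7, Mul(-65, Pow(6, Rational(1, 2)))), -1)))) = Add(138, 0) = 138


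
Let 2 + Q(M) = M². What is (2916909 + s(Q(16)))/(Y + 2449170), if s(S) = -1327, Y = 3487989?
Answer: 2915582/5937159 ≈ 0.49107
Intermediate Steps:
Q(M) = -2 + M²
(2916909 + s(Q(16)))/(Y + 2449170) = (2916909 - 1327)/(3487989 + 2449170) = 2915582/5937159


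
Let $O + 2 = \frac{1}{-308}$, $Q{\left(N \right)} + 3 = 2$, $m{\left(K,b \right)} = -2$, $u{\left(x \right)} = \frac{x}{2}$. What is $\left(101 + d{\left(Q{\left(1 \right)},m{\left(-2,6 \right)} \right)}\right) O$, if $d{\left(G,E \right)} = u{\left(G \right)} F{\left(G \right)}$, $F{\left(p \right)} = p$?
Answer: $- \frac{17893}{88} \approx -203.33$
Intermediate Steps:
$u{\left(x \right)} = \frac{x}{2}$ ($u{\left(x \right)} = x \frac{1}{2} = \frac{x}{2}$)
$Q{\left(N \right)} = -1$ ($Q{\left(N \right)} = -3 + 2 = -1$)
$O = - \frac{617}{308}$ ($O = -2 + \frac{1}{-308} = -2 - \frac{1}{308} = - \frac{617}{308} \approx -2.0032$)
$d{\left(G,E \right)} = \frac{G^{2}}{2}$ ($d{\left(G,E \right)} = \frac{G}{2} G = \frac{G^{2}}{2}$)
$\left(101 + d{\left(Q{\left(1 \right)},m{\left(-2,6 \right)} \right)}\right) O = \left(101 + \frac{\left(-1\right)^{2}}{2}\right) \left(- \frac{617}{308}\right) = \left(101 + \frac{1}{2} \cdot 1\right) \left(- \frac{617}{308}\right) = \left(101 + \frac{1}{2}\right) \left(- \frac{617}{308}\right) = \frac{203}{2} \left(- \frac{617}{308}\right) = - \frac{17893}{88}$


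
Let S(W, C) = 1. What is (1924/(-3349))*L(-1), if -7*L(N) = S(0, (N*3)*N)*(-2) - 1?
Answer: -5772/23443 ≈ -0.24621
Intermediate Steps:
L(N) = 3/7 (L(N) = -(1*(-2) - 1)/7 = -(-2 - 1)/7 = -⅐*(-3) = 3/7)
(1924/(-3349))*L(-1) = (1924/(-3349))*(3/7) = (1924*(-1/3349))*(3/7) = -1924/3349*3/7 = -5772/23443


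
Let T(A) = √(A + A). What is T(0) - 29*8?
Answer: -232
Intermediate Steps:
T(A) = √2*√A (T(A) = √(2*A) = √2*√A)
T(0) - 29*8 = √2*√0 - 29*8 = √2*0 - 232 = 0 - 232 = -232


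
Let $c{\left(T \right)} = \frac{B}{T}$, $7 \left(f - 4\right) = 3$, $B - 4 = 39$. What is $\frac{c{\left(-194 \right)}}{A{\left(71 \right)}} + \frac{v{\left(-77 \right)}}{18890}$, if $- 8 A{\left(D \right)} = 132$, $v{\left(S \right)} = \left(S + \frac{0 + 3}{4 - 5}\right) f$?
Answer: $- \frac{225259}{42326823} \approx -0.0053219$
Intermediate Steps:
$B = 43$ ($B = 4 + 39 = 43$)
$f = \frac{31}{7}$ ($f = 4 + \frac{1}{7} \cdot 3 = 4 + \frac{3}{7} = \frac{31}{7} \approx 4.4286$)
$c{\left(T \right)} = \frac{43}{T}$
$v{\left(S \right)} = - \frac{93}{7} + \frac{31 S}{7}$ ($v{\left(S \right)} = \left(S + \frac{0 + 3}{4 - 5}\right) \frac{31}{7} = \left(S + \frac{3}{-1}\right) \frac{31}{7} = \left(S + 3 \left(-1\right)\right) \frac{31}{7} = \left(S - 3\right) \frac{31}{7} = \left(-3 + S\right) \frac{31}{7} = - \frac{93}{7} + \frac{31 S}{7}$)
$A{\left(D \right)} = - \frac{33}{2}$ ($A{\left(D \right)} = \left(- \frac{1}{8}\right) 132 = - \frac{33}{2}$)
$\frac{c{\left(-194 \right)}}{A{\left(71 \right)}} + \frac{v{\left(-77 \right)}}{18890} = \frac{43 \frac{1}{-194}}{- \frac{33}{2}} + \frac{- \frac{93}{7} + \frac{31}{7} \left(-77\right)}{18890} = 43 \left(- \frac{1}{194}\right) \left(- \frac{2}{33}\right) + \left(- \frac{93}{7} - 341\right) \frac{1}{18890} = \left(- \frac{43}{194}\right) \left(- \frac{2}{33}\right) - \frac{248}{13223} = \frac{43}{3201} - \frac{248}{13223} = - \frac{225259}{42326823}$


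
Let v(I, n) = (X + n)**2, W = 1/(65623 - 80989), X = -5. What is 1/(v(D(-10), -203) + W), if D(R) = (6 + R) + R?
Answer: 15366/664794623 ≈ 2.3114e-5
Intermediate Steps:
D(R) = 6 + 2*R
W = -1/15366 (W = 1/(-15366) = -1/15366 ≈ -6.5079e-5)
v(I, n) = (-5 + n)**2
1/(v(D(-10), -203) + W) = 1/((-5 - 203)**2 - 1/15366) = 1/((-208)**2 - 1/15366) = 1/(43264 - 1/15366) = 1/(664794623/15366) = 15366/664794623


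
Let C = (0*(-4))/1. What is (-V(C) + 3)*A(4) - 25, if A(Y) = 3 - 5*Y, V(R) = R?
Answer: -76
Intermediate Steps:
C = 0 (C = 0*1 = 0)
(-V(C) + 3)*A(4) - 25 = (-1*0 + 3)*(3 - 5*4) - 25 = (0 + 3)*(3 - 20) - 25 = 3*(-17) - 25 = -51 - 25 = -76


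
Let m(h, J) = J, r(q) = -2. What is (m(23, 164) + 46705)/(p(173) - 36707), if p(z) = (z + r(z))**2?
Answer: -46869/7466 ≈ -6.2777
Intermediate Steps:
p(z) = (-2 + z)**2 (p(z) = (z - 2)**2 = (-2 + z)**2)
(m(23, 164) + 46705)/(p(173) - 36707) = (164 + 46705)/((-2 + 173)**2 - 36707) = 46869/(171**2 - 36707) = 46869/(29241 - 36707) = 46869/(-7466) = 46869*(-1/7466) = -46869/7466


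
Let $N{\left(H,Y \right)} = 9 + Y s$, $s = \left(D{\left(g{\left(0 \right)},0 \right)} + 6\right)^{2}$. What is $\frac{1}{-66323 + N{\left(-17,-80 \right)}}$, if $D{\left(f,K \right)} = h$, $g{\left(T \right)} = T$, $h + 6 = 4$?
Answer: $- \frac{1}{67594} \approx -1.4794 \cdot 10^{-5}$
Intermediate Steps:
$h = -2$ ($h = -6 + 4 = -2$)
$D{\left(f,K \right)} = -2$
$s = 16$ ($s = \left(-2 + 6\right)^{2} = 4^{2} = 16$)
$N{\left(H,Y \right)} = 9 + 16 Y$ ($N{\left(H,Y \right)} = 9 + Y 16 = 9 + 16 Y$)
$\frac{1}{-66323 + N{\left(-17,-80 \right)}} = \frac{1}{-66323 + \left(9 + 16 \left(-80\right)\right)} = \frac{1}{-66323 + \left(9 - 1280\right)} = \frac{1}{-66323 - 1271} = \frac{1}{-67594} = - \frac{1}{67594}$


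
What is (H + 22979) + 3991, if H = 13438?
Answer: 40408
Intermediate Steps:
(H + 22979) + 3991 = (13438 + 22979) + 3991 = 36417 + 3991 = 40408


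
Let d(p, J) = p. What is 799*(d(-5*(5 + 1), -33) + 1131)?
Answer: 879699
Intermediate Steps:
799*(d(-5*(5 + 1), -33) + 1131) = 799*(-5*(5 + 1) + 1131) = 799*(-5*6 + 1131) = 799*(-30 + 1131) = 799*1101 = 879699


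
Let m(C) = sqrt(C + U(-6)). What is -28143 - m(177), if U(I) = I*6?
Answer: -28143 - sqrt(141) ≈ -28155.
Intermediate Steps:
U(I) = 6*I
m(C) = sqrt(-36 + C) (m(C) = sqrt(C + 6*(-6)) = sqrt(C - 36) = sqrt(-36 + C))
-28143 - m(177) = -28143 - sqrt(-36 + 177) = -28143 - sqrt(141)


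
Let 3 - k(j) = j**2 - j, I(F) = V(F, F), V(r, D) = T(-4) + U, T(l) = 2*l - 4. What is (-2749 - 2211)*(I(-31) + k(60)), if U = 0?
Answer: 17603040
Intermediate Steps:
T(l) = -4 + 2*l
V(r, D) = -12 (V(r, D) = (-4 + 2*(-4)) + 0 = (-4 - 8) + 0 = -12 + 0 = -12)
I(F) = -12
k(j) = 3 + j - j**2 (k(j) = 3 - (j**2 - j) = 3 + (j - j**2) = 3 + j - j**2)
(-2749 - 2211)*(I(-31) + k(60)) = (-2749 - 2211)*(-12 + (3 + 60 - 1*60**2)) = -4960*(-12 + (3 + 60 - 1*3600)) = -4960*(-12 + (3 + 60 - 3600)) = -4960*(-12 - 3537) = -4960*(-3549) = 17603040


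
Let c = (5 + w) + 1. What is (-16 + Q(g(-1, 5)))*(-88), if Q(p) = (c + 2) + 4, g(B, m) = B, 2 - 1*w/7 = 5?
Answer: 2200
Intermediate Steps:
w = -21 (w = 14 - 7*5 = 14 - 35 = -21)
c = -15 (c = (5 - 21) + 1 = -16 + 1 = -15)
Q(p) = -9 (Q(p) = (-15 + 2) + 4 = -13 + 4 = -9)
(-16 + Q(g(-1, 5)))*(-88) = (-16 - 9)*(-88) = -25*(-88) = 2200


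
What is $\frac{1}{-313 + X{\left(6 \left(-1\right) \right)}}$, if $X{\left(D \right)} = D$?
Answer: $- \frac{1}{319} \approx -0.0031348$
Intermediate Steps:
$\frac{1}{-313 + X{\left(6 \left(-1\right) \right)}} = \frac{1}{-313 + 6 \left(-1\right)} = \frac{1}{-313 - 6} = \frac{1}{-319} = - \frac{1}{319}$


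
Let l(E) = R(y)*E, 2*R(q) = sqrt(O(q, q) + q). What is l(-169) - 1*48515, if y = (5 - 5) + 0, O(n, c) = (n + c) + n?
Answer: -48515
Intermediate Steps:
O(n, c) = c + 2*n (O(n, c) = (c + n) + n = c + 2*n)
y = 0 (y = 0 + 0 = 0)
R(q) = sqrt(q) (R(q) = sqrt((q + 2*q) + q)/2 = sqrt(3*q + q)/2 = sqrt(4*q)/2 = (2*sqrt(q))/2 = sqrt(q))
l(E) = 0 (l(E) = sqrt(0)*E = 0*E = 0)
l(-169) - 1*48515 = 0 - 1*48515 = 0 - 48515 = -48515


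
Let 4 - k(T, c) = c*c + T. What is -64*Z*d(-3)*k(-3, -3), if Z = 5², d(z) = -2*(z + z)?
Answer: 38400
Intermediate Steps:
k(T, c) = 4 - T - c² (k(T, c) = 4 - (c*c + T) = 4 - (c² + T) = 4 - (T + c²) = 4 + (-T - c²) = 4 - T - c²)
d(z) = -4*z
Z = 25
-64*Z*d(-3)*k(-3, -3) = -64*25*(-4*(-3))*(4 - 1*(-3) - 1*(-3)²) = -64*25*12*(4 + 3 - 1*9) = -19200*(4 + 3 - 9) = -19200*(-2) = -64*(-600) = 38400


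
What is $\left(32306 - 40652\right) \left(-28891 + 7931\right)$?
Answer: $174932160$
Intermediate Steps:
$\left(32306 - 40652\right) \left(-28891 + 7931\right) = \left(-8346\right) \left(-20960\right) = 174932160$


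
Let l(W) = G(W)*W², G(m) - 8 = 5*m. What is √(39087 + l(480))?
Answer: 267*√7783 ≈ 23555.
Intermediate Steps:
G(m) = 8 + 5*m
l(W) = W²*(8 + 5*W) (l(W) = (8 + 5*W)*W² = W²*(8 + 5*W))
√(39087 + l(480)) = √(39087 + 480²*(8 + 5*480)) = √(39087 + 230400*(8 + 2400)) = √(39087 + 230400*2408) = √(39087 + 554803200) = √554842287 = 267*√7783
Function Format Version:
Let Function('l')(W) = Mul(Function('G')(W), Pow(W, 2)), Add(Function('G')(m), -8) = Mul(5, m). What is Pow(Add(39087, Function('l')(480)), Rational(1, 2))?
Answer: Mul(267, Pow(7783, Rational(1, 2))) ≈ 23555.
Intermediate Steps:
Function('G')(m) = Add(8, Mul(5, m))
Function('l')(W) = Mul(Pow(W, 2), Add(8, Mul(5, W))) (Function('l')(W) = Mul(Add(8, Mul(5, W)), Pow(W, 2)) = Mul(Pow(W, 2), Add(8, Mul(5, W))))
Pow(Add(39087, Function('l')(480)), Rational(1, 2)) = Pow(Add(39087, Mul(Pow(480, 2), Add(8, Mul(5, 480)))), Rational(1, 2)) = Pow(Add(39087, Mul(230400, Add(8, 2400))), Rational(1, 2)) = Pow(Add(39087, Mul(230400, 2408)), Rational(1, 2)) = Pow(Add(39087, 554803200), Rational(1, 2)) = Pow(554842287, Rational(1, 2)) = Mul(267, Pow(7783, Rational(1, 2)))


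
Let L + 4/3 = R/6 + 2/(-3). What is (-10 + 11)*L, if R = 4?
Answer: -4/3 ≈ -1.3333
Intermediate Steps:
L = -4/3 (L = -4/3 + (4/6 + 2/(-3)) = -4/3 + (4*(1/6) + 2*(-1/3)) = -4/3 + (2/3 - 2/3) = -4/3 + 0 = -4/3 ≈ -1.3333)
(-10 + 11)*L = (-10 + 11)*(-4/3) = 1*(-4/3) = -4/3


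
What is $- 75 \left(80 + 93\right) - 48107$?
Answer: $-61082$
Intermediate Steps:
$- 75 \left(80 + 93\right) - 48107 = \left(-75\right) 173 - 48107 = -12975 - 48107 = -61082$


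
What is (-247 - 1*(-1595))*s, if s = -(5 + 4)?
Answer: -12132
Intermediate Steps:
s = -9 (s = -1*9 = -9)
(-247 - 1*(-1595))*s = (-247 - 1*(-1595))*(-9) = (-247 + 1595)*(-9) = 1348*(-9) = -12132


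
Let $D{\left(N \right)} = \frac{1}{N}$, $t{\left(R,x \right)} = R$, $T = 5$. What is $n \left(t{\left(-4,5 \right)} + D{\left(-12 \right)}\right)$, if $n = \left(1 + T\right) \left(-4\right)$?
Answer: $98$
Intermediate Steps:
$n = -24$ ($n = \left(1 + 5\right) \left(-4\right) = 6 \left(-4\right) = -24$)
$n \left(t{\left(-4,5 \right)} + D{\left(-12 \right)}\right) = - 24 \left(-4 + \frac{1}{-12}\right) = - 24 \left(-4 - \frac{1}{12}\right) = \left(-24\right) \left(- \frac{49}{12}\right) = 98$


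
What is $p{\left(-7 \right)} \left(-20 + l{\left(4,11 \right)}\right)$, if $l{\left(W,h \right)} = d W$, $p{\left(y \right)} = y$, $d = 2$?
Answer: $84$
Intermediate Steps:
$l{\left(W,h \right)} = 2 W$
$p{\left(-7 \right)} \left(-20 + l{\left(4,11 \right)}\right) = - 7 \left(-20 + 2 \cdot 4\right) = - 7 \left(-20 + 8\right) = \left(-7\right) \left(-12\right) = 84$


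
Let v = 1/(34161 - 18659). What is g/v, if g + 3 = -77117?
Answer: -1195514240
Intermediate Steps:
g = -77120 (g = -3 - 77117 = -77120)
v = 1/15502 ≈ 6.4508e-5
g/v = -77120/1/15502 = -77120*15502 = -1195514240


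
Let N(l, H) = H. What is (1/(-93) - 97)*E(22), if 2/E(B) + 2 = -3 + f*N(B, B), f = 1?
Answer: -18044/1581 ≈ -11.413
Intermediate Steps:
E(B) = 2/(-5 + B) (E(B) = 2/(-2 + (-3 + 1*B)) = 2/(-2 + (-3 + B)) = 2/(-5 + B))
(1/(-93) - 97)*E(22) = (1/(-93) - 97)*(2/(-5 + 22)) = (-1/93 - 97)*(2/17) = -18044/(93*17) = -9022/93*2/17 = -18044/1581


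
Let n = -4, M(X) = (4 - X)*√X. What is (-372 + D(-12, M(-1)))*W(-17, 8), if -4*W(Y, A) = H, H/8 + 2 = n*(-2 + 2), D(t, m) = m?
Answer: -1488 + 20*I ≈ -1488.0 + 20.0*I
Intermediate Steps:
M(X) = √X*(4 - X)
H = -16 (H = -16 + 8*(-4*(-2 + 2)) = -16 + 8*(-4*0) = -16 + 8*0 = -16 + 0 = -16)
W(Y, A) = 4 (W(Y, A) = -¼*(-16) = 4)
(-372 + D(-12, M(-1)))*W(-17, 8) = (-372 + √(-1)*(4 - 1*(-1)))*4 = (-372 + I*(4 + 1))*4 = (-372 + I*5)*4 = (-372 + 5*I)*4 = -1488 + 20*I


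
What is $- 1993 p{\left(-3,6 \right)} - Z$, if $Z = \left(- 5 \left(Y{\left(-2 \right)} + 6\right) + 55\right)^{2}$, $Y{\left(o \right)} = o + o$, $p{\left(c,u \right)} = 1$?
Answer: $-4018$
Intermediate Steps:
$Y{\left(o \right)} = 2 o$
$Z = 2025$ ($Z = \left(- 5 \left(2 \left(-2\right) + 6\right) + 55\right)^{2} = \left(- 5 \left(-4 + 6\right) + 55\right)^{2} = \left(\left(-5\right) 2 + 55\right)^{2} = \left(-10 + 55\right)^{2} = 45^{2} = 2025$)
$- 1993 p{\left(-3,6 \right)} - Z = \left(-1993\right) 1 - 2025 = -1993 - 2025 = -4018$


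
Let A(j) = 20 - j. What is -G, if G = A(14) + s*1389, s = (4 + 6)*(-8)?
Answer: 111114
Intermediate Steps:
s = -80 (s = 10*(-8) = -80)
G = -111114 (G = (20 - 1*14) - 80*1389 = (20 - 14) - 111120 = 6 - 111120 = -111114)
-G = -1*(-111114) = 111114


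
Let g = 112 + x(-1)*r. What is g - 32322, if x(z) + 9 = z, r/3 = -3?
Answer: -32120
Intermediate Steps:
r = -9 (r = 3*(-3) = -9)
x(z) = -9 + z
g = 202 (g = 112 + (-9 - 1)*(-9) = 112 - 10*(-9) = 112 + 90 = 202)
g - 32322 = 202 - 32322 = -32120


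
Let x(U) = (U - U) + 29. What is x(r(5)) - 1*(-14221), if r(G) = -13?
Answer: 14250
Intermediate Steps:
x(U) = 29 (x(U) = 0 + 29 = 29)
x(r(5)) - 1*(-14221) = 29 - 1*(-14221) = 29 + 14221 = 14250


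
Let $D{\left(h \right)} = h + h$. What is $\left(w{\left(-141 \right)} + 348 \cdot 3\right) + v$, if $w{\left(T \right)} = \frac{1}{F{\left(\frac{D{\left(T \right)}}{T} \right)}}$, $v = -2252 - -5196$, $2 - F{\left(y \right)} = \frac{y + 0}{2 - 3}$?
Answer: $\frac{15953}{4} \approx 3988.3$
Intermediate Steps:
$D{\left(h \right)} = 2 h$
$F{\left(y \right)} = 2 + y$ ($F{\left(y \right)} = 2 - \frac{y + 0}{2 - 3} = 2 - \frac{y}{-1} = 2 - y \left(-1\right) = 2 - - y = 2 + y$)
$v = 2944$ ($v = -2252 + 5196 = 2944$)
$w{\left(T \right)} = \frac{1}{4}$ ($w{\left(T \right)} = \frac{1}{2 + \frac{2 T}{T}} = \frac{1}{2 + 2} = \frac{1}{4}$)
$\left(w{\left(-141 \right)} + 348 \cdot 3\right) + v = \left(\frac{1}{4} + 348 \cdot 3\right) + 2944 = \left(\frac{1}{4} + 1044\right) + 2944 = \frac{4177}{4} + 2944 = \frac{15953}{4}$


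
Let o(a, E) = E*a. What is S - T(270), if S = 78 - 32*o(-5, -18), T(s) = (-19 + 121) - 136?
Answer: -2768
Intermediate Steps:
T(s) = -34 (T(s) = 102 - 136 = -34)
S = -2802 (S = 78 - (-576)*(-5) = 78 - 32*90 = 78 - 2880 = -2802)
S - T(270) = -2802 - 1*(-34) = -2802 + 34 = -2768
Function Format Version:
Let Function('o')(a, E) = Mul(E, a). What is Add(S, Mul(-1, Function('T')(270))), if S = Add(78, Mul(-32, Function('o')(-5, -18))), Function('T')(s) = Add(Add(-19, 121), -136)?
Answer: -2768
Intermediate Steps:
Function('T')(s) = -34 (Function('T')(s) = Add(102, -136) = -34)
S = -2802 (S = Add(78, Mul(-32, Mul(-18, -5))) = Add(78, Mul(-32, 90)) = Add(78, -2880) = -2802)
Add(S, Mul(-1, Function('T')(270))) = Add(-2802, Mul(-1, -34)) = Add(-2802, 34) = -2768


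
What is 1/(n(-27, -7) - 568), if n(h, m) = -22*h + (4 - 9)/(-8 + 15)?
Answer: 7/177 ≈ 0.039548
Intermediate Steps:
n(h, m) = -5/7 - 22*h (n(h, m) = -22*h - 5/7 = -5/7 - 22*h)
1/(n(-27, -7) - 568) = 1/((-5/7 - 22*(-27)) - 568) = 1/((-5/7 + 594) - 568) = 1/(4153/7 - 568) = 1/(177/7) = 7/177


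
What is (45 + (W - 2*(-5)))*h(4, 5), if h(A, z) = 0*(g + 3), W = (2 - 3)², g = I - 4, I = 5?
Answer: 0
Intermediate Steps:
g = 1 (g = 5 - 4 = 1)
W = 1 (W = (-1)² = 1)
h(A, z) = 0 (h(A, z) = 0*(1 + 3) = 0*4 = 0)
(45 + (W - 2*(-5)))*h(4, 5) = (45 + (1 - 2*(-5)))*0 = (45 + (1 + 10))*0 = (45 + 11)*0 = 56*0 = 0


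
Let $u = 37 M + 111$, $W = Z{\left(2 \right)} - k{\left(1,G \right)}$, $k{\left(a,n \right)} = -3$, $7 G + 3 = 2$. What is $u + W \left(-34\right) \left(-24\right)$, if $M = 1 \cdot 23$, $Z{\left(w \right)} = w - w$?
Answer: $3410$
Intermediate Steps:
$G = - \frac{1}{7}$ ($G = - \frac{3}{7} + \frac{1}{7} \cdot 2 = - \frac{3}{7} + \frac{2}{7} = - \frac{1}{7} \approx -0.14286$)
$Z{\left(w \right)} = 0$
$M = 23$
$W = 3$ ($W = 0 - -3 = 0 + 3 = 3$)
$u = 962$ ($u = 37 \cdot 23 + 111 = 851 + 111 = 962$)
$u + W \left(-34\right) \left(-24\right) = 962 + 3 \left(-34\right) \left(-24\right) = 962 - -2448 = 962 + 2448 = 3410$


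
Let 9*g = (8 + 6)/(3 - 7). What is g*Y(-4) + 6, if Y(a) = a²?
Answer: -2/9 ≈ -0.22222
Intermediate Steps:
g = -7/18 (g = ((8 + 6)/(3 - 7))/9 = (14/(-4))/9 = (14*(-¼))/9 = (⅑)*(-7/2) = -7/18 ≈ -0.38889)
g*Y(-4) + 6 = -7/18*(-4)² + 6 = -7/18*16 + 6 = -56/9 + 6 = -2/9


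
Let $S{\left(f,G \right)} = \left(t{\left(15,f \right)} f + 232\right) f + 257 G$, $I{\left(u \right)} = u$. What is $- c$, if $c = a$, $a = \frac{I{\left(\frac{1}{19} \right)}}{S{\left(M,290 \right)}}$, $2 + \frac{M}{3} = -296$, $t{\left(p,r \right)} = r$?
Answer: $\frac{1}{13578347378} \approx 7.3647 \cdot 10^{-11}$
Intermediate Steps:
$M = -894$ ($M = -6 + 3 \left(-296\right) = -6 - 888 = -894$)
$S{\left(f,G \right)} = 257 G + f \left(232 + f^{2}\right)$ ($S{\left(f,G \right)} = \left(f f + 232\right) f + 257 G = \left(f^{2} + 232\right) f + 257 G = \left(232 + f^{2}\right) f + 257 G = f \left(232 + f^{2}\right) + 257 G = 257 G + f \left(232 + f^{2}\right)$)
$a = - \frac{1}{13578347378}$ ($a = \frac{1}{19 \left(\left(-894\right)^{3} + 232 \left(-894\right) + 257 \cdot 290\right)} = \frac{1}{19 \left(-714516984 - 207408 + 74530\right)} = \frac{1}{19 \left(-714649862\right)} = \frac{1}{19} \left(- \frac{1}{714649862}\right) = - \frac{1}{13578347378} \approx -7.3647 \cdot 10^{-11}$)
$c = - \frac{1}{13578347378} \approx -7.3647 \cdot 10^{-11}$
$- c = \left(-1\right) \left(- \frac{1}{13578347378}\right) = \frac{1}{13578347378}$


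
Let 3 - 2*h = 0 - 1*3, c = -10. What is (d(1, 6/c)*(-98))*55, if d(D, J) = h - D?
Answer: -10780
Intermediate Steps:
h = 3 (h = 3/2 - (0 - 1*3)/2 = 3/2 - (0 - 3)/2 = 3/2 - 1/2*(-3) = 3/2 + 3/2 = 3)
d(D, J) = 3 - D
(d(1, 6/c)*(-98))*55 = ((3 - 1*1)*(-98))*55 = ((3 - 1)*(-98))*55 = (2*(-98))*55 = -196*55 = -10780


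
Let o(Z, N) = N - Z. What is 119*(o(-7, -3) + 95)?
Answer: 11781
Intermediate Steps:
119*(o(-7, -3) + 95) = 119*((-3 - 1*(-7)) + 95) = 119*((-3 + 7) + 95) = 119*(4 + 95) = 119*99 = 11781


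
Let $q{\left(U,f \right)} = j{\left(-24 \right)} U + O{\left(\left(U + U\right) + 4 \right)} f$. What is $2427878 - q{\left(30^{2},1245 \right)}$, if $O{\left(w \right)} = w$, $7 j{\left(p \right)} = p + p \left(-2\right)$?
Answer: $\frac{1251686}{7} \approx 1.7881 \cdot 10^{5}$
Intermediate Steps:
$j{\left(p \right)} = - \frac{p}{7}$ ($j{\left(p \right)} = \frac{p + p \left(-2\right)}{7} = \frac{p - 2 p}{7} = \frac{\left(-1\right) p}{7} = - \frac{p}{7}$)
$q{\left(U,f \right)} = \frac{24 U}{7} + f \left(4 + 2 U\right)$ ($q{\left(U,f \right)} = \left(- \frac{1}{7}\right) \left(-24\right) U + \left(\left(U + U\right) + 4\right) f = \frac{24 U}{7} + \left(2 U + 4\right) f = \frac{24 U}{7} + \left(4 + 2 U\right) f = \frac{24 U}{7} + f \left(4 + 2 U\right)$)
$2427878 - q{\left(30^{2},1245 \right)} = 2427878 - \left(\frac{24 \cdot 30^{2}}{7} + 2 \cdot 1245 \left(2 + 30^{2}\right)\right) = 2427878 - \left(\frac{24}{7} \cdot 900 + 2 \cdot 1245 \left(2 + 900\right)\right) = 2427878 - \left(\frac{21600}{7} + 2 \cdot 1245 \cdot 902\right) = 2427878 - \left(\frac{21600}{7} + 2245980\right) = 2427878 - \frac{15743460}{7} = \frac{1251686}{7}$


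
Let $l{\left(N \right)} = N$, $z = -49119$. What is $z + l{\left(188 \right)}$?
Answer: $-48931$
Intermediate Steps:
$z + l{\left(188 \right)} = -49119 + 188 = -48931$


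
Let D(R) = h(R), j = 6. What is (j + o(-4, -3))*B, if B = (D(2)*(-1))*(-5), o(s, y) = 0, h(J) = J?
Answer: 60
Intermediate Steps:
D(R) = R
B = 10 (B = (2*(-1))*(-5) = -2*(-5) = 10)
(j + o(-4, -3))*B = (6 + 0)*10 = 6*10 = 60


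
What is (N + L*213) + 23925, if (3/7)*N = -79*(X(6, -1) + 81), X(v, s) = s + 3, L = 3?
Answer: 27793/3 ≈ 9264.3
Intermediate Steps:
X(v, s) = 3 + s
N = -45899/3 (N = 7*(-79*((3 - 1) + 81))/3 = 7*(-79*(2 + 81))/3 = 7*(-79*83)/3 = (7/3)*(-6557) = -45899/3 ≈ -15300.)
(N + L*213) + 23925 = (-45899/3 + 3*213) + 23925 = (-45899/3 + 639) + 23925 = -43982/3 + 23925 = 27793/3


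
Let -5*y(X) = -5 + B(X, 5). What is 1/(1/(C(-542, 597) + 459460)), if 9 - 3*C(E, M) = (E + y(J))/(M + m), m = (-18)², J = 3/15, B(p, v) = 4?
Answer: 705276006/1535 ≈ 4.5946e+5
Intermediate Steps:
J = ⅕ (J = 3*(1/15) = ⅕ ≈ 0.20000)
y(X) = ⅕ (y(X) = -(-5 + 4)/5 = -⅕*(-1) = ⅕)
m = 324
C(E, M) = 3 - (⅕ + E)/(3*(324 + M)) (C(E, M) = 3 - (E + ⅕)/(3*(M + 324)) = 3 - (⅕ + E)/(3*(324 + M)))
1/(1/(C(-542, 597) + 459460)) = 1/(1/((14579 - 5*(-542) + 45*597)/(15*(324 + 597)) + 459460)) = 1/(1/((1/15)*(14579 + 2710 + 26865)/921 + 459460)) = 1/(1/((1/15)*(1/921)*44154 + 459460)) = 1/(1/(4906/1535 + 459460)) = 1/(1/(705276006/1535)) = 1/(1535/705276006) = 705276006/1535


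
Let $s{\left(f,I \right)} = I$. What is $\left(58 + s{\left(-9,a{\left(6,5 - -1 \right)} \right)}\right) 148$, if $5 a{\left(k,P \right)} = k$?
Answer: $\frac{43808}{5} \approx 8761.6$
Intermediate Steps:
$a{\left(k,P \right)} = \frac{k}{5}$
$\left(58 + s{\left(-9,a{\left(6,5 - -1 \right)} \right)}\right) 148 = \left(58 + \frac{1}{5} \cdot 6\right) 148 = \left(58 + \frac{6}{5}\right) 148 = \frac{296}{5} \cdot 148 = \frac{43808}{5}$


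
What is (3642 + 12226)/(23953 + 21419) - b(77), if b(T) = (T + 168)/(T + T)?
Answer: -309731/249546 ≈ -1.2412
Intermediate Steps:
b(T) = (168 + T)/(2*T) (b(T) = (168 + T)/((2*T)) = (168 + T)*(1/(2*T)) = (168 + T)/(2*T))
(3642 + 12226)/(23953 + 21419) - b(77) = (3642 + 12226)/(23953 + 21419) - (168 + 77)/(2*77) = 15868/45372 - 245/(2*77) = 15868*(1/45372) - 1*35/22 = 3967/11343 - 35/22 = -309731/249546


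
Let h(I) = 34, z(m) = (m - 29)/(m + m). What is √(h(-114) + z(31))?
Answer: √32705/31 ≈ 5.8337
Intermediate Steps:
z(m) = (-29 + m)/(2*m) (z(m) = (-29 + m)/((2*m)) = (-29 + m)*(1/(2*m)) = (-29 + m)/(2*m))
√(h(-114) + z(31)) = √(34 + (½)*(-29 + 31)/31) = √(34 + (½)*(1/31)*2) = √(34 + 1/31) = √(1055/31) = √32705/31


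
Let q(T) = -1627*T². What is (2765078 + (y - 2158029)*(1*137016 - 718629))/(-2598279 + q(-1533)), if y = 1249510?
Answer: -528409226225/3826193082 ≈ -138.10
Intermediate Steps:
(2765078 + (y - 2158029)*(1*137016 - 718629))/(-2598279 + q(-1533)) = (2765078 + (1249510 - 2158029)*(1*137016 - 718629))/(-2598279 - 1627*(-1533)²) = (2765078 - 908519*(137016 - 718629))/(-2598279 - 1627*2350089) = (2765078 - 908519*(-581613))/(-2598279 - 3823594803) = (2765078 + 528406461147)/(-3826193082) = 528409226225*(-1/3826193082) = -528409226225/3826193082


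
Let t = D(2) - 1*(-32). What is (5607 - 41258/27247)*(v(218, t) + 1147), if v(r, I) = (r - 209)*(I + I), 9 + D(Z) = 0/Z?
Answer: 238415699431/27247 ≈ 8.7502e+6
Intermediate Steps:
D(Z) = -9 (D(Z) = -9 + 0/Z = -9 + 0 = -9)
t = 23 (t = -9 - 1*(-32) = -9 + 32 = 23)
v(r, I) = 2*I*(-209 + r) (v(r, I) = (-209 + r)*(2*I) = 2*I*(-209 + r))
(5607 - 41258/27247)*(v(218, t) + 1147) = (5607 - 41258/27247)*(2*23*(-209 + 218) + 1147) = (5607 - 41258*1/27247)*(2*23*9 + 1147) = (5607 - 41258/27247)*(414 + 1147) = (152732671/27247)*1561 = 238415699431/27247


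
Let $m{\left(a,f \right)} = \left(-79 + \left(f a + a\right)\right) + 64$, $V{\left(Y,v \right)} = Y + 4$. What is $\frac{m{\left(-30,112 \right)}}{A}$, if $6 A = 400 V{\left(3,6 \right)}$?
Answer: $- \frac{2043}{280} \approx -7.2964$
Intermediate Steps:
$V{\left(Y,v \right)} = 4 + Y$
$A = \frac{1400}{3}$ ($A = \frac{400 \left(4 + 3\right)}{6} = \frac{400 \cdot 7}{6} = \frac{1}{6} \cdot 2800 = \frac{1400}{3} \approx 466.67$)
$m{\left(a,f \right)} = -15 + a + a f$ ($m{\left(a,f \right)} = \left(-79 + \left(a f + a\right)\right) + 64 = \left(-79 + \left(a + a f\right)\right) + 64 = \left(-79 + a + a f\right) + 64 = -15 + a + a f$)
$\frac{m{\left(-30,112 \right)}}{A} = \frac{-15 - 30 - 3360}{\frac{1400}{3}} = \left(-15 - 30 - 3360\right) \frac{3}{1400} = \left(-3405\right) \frac{3}{1400} = - \frac{2043}{280}$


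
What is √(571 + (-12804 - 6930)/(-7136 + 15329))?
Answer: √4240759613/2731 ≈ 23.845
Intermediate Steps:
√(571 + (-12804 - 6930)/(-7136 + 15329)) = √(571 - 19734/8193) = √(571 - 19734*1/8193) = √(571 - 6578/2731) = √(1552823/2731) = √4240759613/2731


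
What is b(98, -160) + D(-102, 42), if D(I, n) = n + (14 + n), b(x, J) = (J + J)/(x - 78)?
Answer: 82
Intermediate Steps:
b(x, J) = 2*J/(-78 + x) (b(x, J) = (2*J)/(-78 + x) = 2*J/(-78 + x))
D(I, n) = 14 + 2*n
b(98, -160) + D(-102, 42) = 2*(-160)/(-78 + 98) + (14 + 2*42) = 2*(-160)/20 + (14 + 84) = 2*(-160)*(1/20) + 98 = -16 + 98 = 82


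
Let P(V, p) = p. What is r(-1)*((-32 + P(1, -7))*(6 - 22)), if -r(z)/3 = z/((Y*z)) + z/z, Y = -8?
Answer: -1638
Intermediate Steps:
r(z) = -21/8 (r(z) = -3*(z/((-8*z)) + z/z) = -3*(z*(-1/(8*z)) + 1) = -3*(-⅛ + 1) = -3*7/8 = -21/8)
r(-1)*((-32 + P(1, -7))*(6 - 22)) = -21*(-32 - 7)*(6 - 22)/8 = -(-819)*(-16)/8 = -21/8*624 = -1638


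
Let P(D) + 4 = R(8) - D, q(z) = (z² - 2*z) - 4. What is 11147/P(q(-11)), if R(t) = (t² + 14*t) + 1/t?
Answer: 89176/265 ≈ 336.51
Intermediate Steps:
R(t) = 1/t + t² + 14*t (R(t) = (t² + 14*t) + 1/t = 1/t + t² + 14*t)
q(z) = -4 + z² - 2*z
P(D) = 1377/8 - D (P(D) = -4 + ((1 + 8²*(14 + 8))/8 - D) = -4 + ((1 + 64*22)/8 - D) = -4 + ((1 + 1408)/8 - D) = -4 + ((⅛)*1409 - D) = -4 + (1409/8 - D) = 1377/8 - D)
11147/P(q(-11)) = 11147/(1377/8 - (-4 + (-11)² - 2*(-11))) = 11147/(1377/8 - (-4 + 121 + 22)) = 11147/(1377/8 - 1*139) = 11147/(1377/8 - 139) = 11147/(265/8) = 11147*(8/265) = 89176/265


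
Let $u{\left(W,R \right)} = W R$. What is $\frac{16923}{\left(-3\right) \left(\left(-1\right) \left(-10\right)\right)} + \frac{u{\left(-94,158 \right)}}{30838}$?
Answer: $- \frac{87052839}{154190} \approx -564.58$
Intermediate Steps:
$u{\left(W,R \right)} = R W$
$\frac{16923}{\left(-3\right) \left(\left(-1\right) \left(-10\right)\right)} + \frac{u{\left(-94,158 \right)}}{30838} = \frac{16923}{\left(-3\right) \left(\left(-1\right) \left(-10\right)\right)} + \frac{158 \left(-94\right)}{30838} = \frac{16923}{\left(-3\right) 10} - \frac{7426}{15419} = \frac{16923}{-30} - \frac{7426}{15419} = 16923 \left(- \frac{1}{30}\right) - \frac{7426}{15419} = - \frac{5641}{10} - \frac{7426}{15419} = - \frac{87052839}{154190}$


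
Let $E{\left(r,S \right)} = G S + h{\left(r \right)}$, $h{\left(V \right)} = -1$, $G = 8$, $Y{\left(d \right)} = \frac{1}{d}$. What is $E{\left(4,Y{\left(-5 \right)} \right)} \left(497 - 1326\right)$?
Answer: $\frac{10777}{5} \approx 2155.4$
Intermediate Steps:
$E{\left(r,S \right)} = -1 + 8 S$ ($E{\left(r,S \right)} = 8 S - 1 = -1 + 8 S$)
$E{\left(4,Y{\left(-5 \right)} \right)} \left(497 - 1326\right) = \left(-1 + \frac{8}{-5}\right) \left(497 - 1326\right) = \left(-1 + 8 \left(- \frac{1}{5}\right)\right) \left(-829\right) = \left(-1 - \frac{8}{5}\right) \left(-829\right) = \left(- \frac{13}{5}\right) \left(-829\right) = \frac{10777}{5}$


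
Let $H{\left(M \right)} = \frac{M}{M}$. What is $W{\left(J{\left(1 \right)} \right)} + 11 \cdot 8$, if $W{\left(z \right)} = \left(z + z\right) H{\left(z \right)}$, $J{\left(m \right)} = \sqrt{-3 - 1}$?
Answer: $88 + 4 i \approx 88.0 + 4.0 i$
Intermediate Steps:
$H{\left(M \right)} = 1$
$J{\left(m \right)} = 2 i$ ($J{\left(m \right)} = \sqrt{-4} = 2 i$)
$W{\left(z \right)} = 2 z$ ($W{\left(z \right)} = \left(z + z\right) 1 = 2 z 1 = 2 z$)
$W{\left(J{\left(1 \right)} \right)} + 11 \cdot 8 = 2 \cdot 2 i + 11 \cdot 8 = 4 i + 88 = 88 + 4 i$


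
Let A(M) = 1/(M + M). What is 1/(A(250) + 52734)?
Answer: 500/26367001 ≈ 1.8963e-5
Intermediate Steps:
A(M) = 1/(2*M)
1/(A(250) + 52734) = 1/((½)/250 + 52734) = 1/((½)*(1/250) + 52734) = 1/(1/500 + 52734) = 1/(26367001/500) = 500/26367001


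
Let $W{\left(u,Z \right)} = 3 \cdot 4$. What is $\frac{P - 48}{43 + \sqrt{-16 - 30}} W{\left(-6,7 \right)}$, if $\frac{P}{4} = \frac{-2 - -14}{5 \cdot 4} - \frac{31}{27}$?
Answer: $- \frac{1165472}{85275} + \frac{27104 i \sqrt{46}}{85275} \approx -13.667 + 2.1557 i$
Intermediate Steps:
$W{\left(u,Z \right)} = 12$
$P = - \frac{296}{135}$ ($P = 4 \left(\frac{-2 - -14}{5 \cdot 4} - \frac{31}{27}\right) = 4 \left(\frac{-2 + 14}{20} - \frac{31}{27}\right) = 4 \left(12 \cdot \frac{1}{20} - \frac{31}{27}\right) = 4 \left(\frac{3}{5} - \frac{31}{27}\right) = 4 \left(- \frac{74}{135}\right) = - \frac{296}{135} \approx -2.1926$)
$\frac{P - 48}{43 + \sqrt{-16 - 30}} W{\left(-6,7 \right)} = \frac{- \frac{296}{135} - 48}{43 + \sqrt{-16 - 30}} \cdot 12 = - \frac{6776}{135 \left(43 + \sqrt{-46}\right)} 12 = - \frac{6776}{135 \left(43 + i \sqrt{46}\right)} 12 = - \frac{27104}{45 \left(43 + i \sqrt{46}\right)}$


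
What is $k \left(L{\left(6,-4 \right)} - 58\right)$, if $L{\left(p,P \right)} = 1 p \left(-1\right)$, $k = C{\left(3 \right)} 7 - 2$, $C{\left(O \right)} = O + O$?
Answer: $-2560$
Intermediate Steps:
$C{\left(O \right)} = 2 O$
$k = 40$ ($k = 2 \cdot 3 \cdot 7 - 2 = 6 \cdot 7 - 2 = 42 - 2 = 40$)
$L{\left(p,P \right)} = - p$ ($L{\left(p,P \right)} = p \left(-1\right) = - p$)
$k \left(L{\left(6,-4 \right)} - 58\right) = 40 \left(\left(-1\right) 6 - 58\right) = 40 \left(-6 - 58\right) = 40 \left(-64\right) = -2560$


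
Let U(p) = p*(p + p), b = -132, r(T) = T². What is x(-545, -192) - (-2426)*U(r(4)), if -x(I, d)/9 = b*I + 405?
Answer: 591007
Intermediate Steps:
U(p) = 2*p² (U(p) = p*(2*p) = 2*p²)
x(I, d) = -3645 + 1188*I (x(I, d) = -9*(-132*I + 405) = -9*(405 - 132*I) = -3645 + 1188*I)
x(-545, -192) - (-2426)*U(r(4)) = (-3645 + 1188*(-545)) - (-2426)*2*(4²)² = (-3645 - 647460) - (-2426)*2*16² = -651105 - (-2426)*2*256 = -651105 - (-2426)*512 = -651105 - 1*(-1242112) = -651105 + 1242112 = 591007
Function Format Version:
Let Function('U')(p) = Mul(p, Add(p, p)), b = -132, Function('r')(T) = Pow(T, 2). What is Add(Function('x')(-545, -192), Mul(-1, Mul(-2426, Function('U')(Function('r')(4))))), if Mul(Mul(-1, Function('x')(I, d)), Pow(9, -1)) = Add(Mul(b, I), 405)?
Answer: 591007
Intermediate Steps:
Function('U')(p) = Mul(2, Pow(p, 2)) (Function('U')(p) = Mul(p, Mul(2, p)) = Mul(2, Pow(p, 2)))
Function('x')(I, d) = Add(-3645, Mul(1188, I)) (Function('x')(I, d) = Mul(-9, Add(Mul(-132, I), 405)) = Mul(-9, Add(405, Mul(-132, I))) = Add(-3645, Mul(1188, I)))
Add(Function('x')(-545, -192), Mul(-1, Mul(-2426, Function('U')(Function('r')(4))))) = Add(Add(-3645, Mul(1188, -545)), Mul(-1, Mul(-2426, Mul(2, Pow(Pow(4, 2), 2))))) = Add(Add(-3645, -647460), Mul(-1, Mul(-2426, Mul(2, Pow(16, 2))))) = Add(-651105, Mul(-1, Mul(-2426, Mul(2, 256)))) = Add(-651105, Mul(-1, Mul(-2426, 512))) = Add(-651105, Mul(-1, -1242112)) = Add(-651105, 1242112) = 591007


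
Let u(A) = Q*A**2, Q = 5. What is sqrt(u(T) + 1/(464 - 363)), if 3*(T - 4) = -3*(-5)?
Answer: sqrt(4131506)/101 ≈ 20.125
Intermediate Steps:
T = 9 (T = 4 + (-3*(-5))/3 = 4 + (1/3)*15 = 4 + 5 = 9)
u(A) = 5*A**2
sqrt(u(T) + 1/(464 - 363)) = sqrt(5*9**2 + 1/(464 - 363)) = sqrt(5*81 + 1/101) = sqrt(405 + 1/101) = sqrt(40906/101) = sqrt(4131506)/101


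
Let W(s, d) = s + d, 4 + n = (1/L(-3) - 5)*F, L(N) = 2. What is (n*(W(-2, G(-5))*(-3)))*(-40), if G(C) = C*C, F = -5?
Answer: 51060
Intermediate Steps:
n = 37/2 (n = -4 + (1/2 - 5)*(-5) = -4 + (½ - 5)*(-5) = -4 - 9/2*(-5) = -4 + 45/2 = 37/2 ≈ 18.500)
G(C) = C²
W(s, d) = d + s
(n*(W(-2, G(-5))*(-3)))*(-40) = (37*(((-5)² - 2)*(-3))/2)*(-40) = (37*((25 - 2)*(-3))/2)*(-40) = (37*(23*(-3))/2)*(-40) = ((37/2)*(-69))*(-40) = -2553/2*(-40) = 51060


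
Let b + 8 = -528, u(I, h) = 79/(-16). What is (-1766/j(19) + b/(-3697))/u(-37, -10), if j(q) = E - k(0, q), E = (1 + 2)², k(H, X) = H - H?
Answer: 104385248/2628567 ≈ 39.712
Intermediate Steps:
u(I, h) = -79/16 (u(I, h) = 79*(-1/16) = -79/16)
k(H, X) = 0
E = 9 (E = 3² = 9)
b = -536 (b = -8 - 528 = -536)
j(q) = 9 (j(q) = 9 - 1*0 = 9 + 0 = 9)
(-1766/j(19) + b/(-3697))/u(-37, -10) = (-1766/9 - 536/(-3697))/(-79/16) = (-1766*⅑ - 536*(-1/3697))*(-16/79) = (-1766/9 + 536/3697)*(-16/79) = -6524078/33273*(-16/79) = 104385248/2628567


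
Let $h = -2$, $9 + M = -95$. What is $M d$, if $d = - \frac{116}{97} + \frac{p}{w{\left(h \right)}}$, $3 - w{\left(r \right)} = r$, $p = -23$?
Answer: $\frac{292344}{485} \approx 602.77$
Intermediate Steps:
$M = -104$ ($M = -9 - 95 = -104$)
$w{\left(r \right)} = 3 - r$
$d = - \frac{2811}{485}$ ($d = - \frac{116}{97} - \frac{23}{3 - -2} = \left(-116\right) \frac{1}{97} - \frac{23}{3 + 2} = - \frac{116}{97} - \frac{23}{5} = - \frac{2811}{485} \approx -5.7959$)
$M d = \left(-104\right) \left(- \frac{2811}{485}\right) = \frac{292344}{485}$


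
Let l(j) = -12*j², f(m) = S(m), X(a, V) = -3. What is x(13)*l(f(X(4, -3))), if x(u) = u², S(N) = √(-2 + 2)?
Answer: 0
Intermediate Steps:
S(N) = 0 (S(N) = √0 = 0)
f(m) = 0
x(13)*l(f(X(4, -3))) = 13²*(-12*0²) = 169*(-12*0) = 169*0 = 0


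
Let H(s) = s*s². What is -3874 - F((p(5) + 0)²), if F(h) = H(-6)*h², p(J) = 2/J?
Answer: -2417794/625 ≈ -3868.5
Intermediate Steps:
H(s) = s³
F(h) = -216*h² (F(h) = (-6)³*h² = -216*h²)
-3874 - F((p(5) + 0)²) = -3874 - (-216)*((2/5 + 0)²)² = -3874 - (-216)*((2*(⅕) + 0)²)² = -3874 - (-216)*((⅖ + 0)²)² = -3874 - (-216)*((⅖)²)² = -3874 - (-216)*(4/25)² = -3874 - (-216)*16/625 = -3874 - 1*(-3456/625) = -3874 + 3456/625 = -2417794/625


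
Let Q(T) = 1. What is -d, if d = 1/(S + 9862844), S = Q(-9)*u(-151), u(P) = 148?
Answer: -1/9862992 ≈ -1.0139e-7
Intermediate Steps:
S = 148 (S = 1*148 = 148)
d = 1/9862992 (d = 1/(148 + 9862844) = 1/9862992 ≈ 1.0139e-7)
-d = -1*1/9862992 = -1/9862992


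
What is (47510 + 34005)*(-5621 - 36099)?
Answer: -3400805800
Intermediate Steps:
(47510 + 34005)*(-5621 - 36099) = 81515*(-41720) = -3400805800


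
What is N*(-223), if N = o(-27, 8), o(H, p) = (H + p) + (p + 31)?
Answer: -4460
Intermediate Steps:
o(H, p) = 31 + H + 2*p (o(H, p) = (H + p) + (31 + p) = 31 + H + 2*p)
N = 20 (N = 31 - 27 + 2*8 = 31 - 27 + 16 = 20)
N*(-223) = 20*(-223) = -4460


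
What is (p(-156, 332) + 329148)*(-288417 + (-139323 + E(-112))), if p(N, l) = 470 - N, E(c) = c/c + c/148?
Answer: -5219125670154/37 ≈ -1.4106e+11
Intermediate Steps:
E(c) = 1 + c/148 (E(c) = 1 + c*(1/148) = 1 + c/148)
(p(-156, 332) + 329148)*(-288417 + (-139323 + E(-112))) = ((470 - 1*(-156)) + 329148)*(-288417 + (-139323 + (1 + (1/148)*(-112)))) = ((470 + 156) + 329148)*(-288417 + (-139323 + (1 - 28/37))) = (626 + 329148)*(-288417 + (-139323 + 9/37)) = 329774*(-288417 - 5154942/37) = 329774*(-15826371/37) = -5219125670154/37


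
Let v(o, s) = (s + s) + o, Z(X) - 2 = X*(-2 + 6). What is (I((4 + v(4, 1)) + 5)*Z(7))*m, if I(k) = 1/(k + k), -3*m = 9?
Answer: -3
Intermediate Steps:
Z(X) = 2 + 4*X (Z(X) = 2 + X*(-2 + 6) = 2 + X*4 = 2 + 4*X)
v(o, s) = o + 2*s (v(o, s) = 2*s + o = o + 2*s)
m = -3 (m = -1/3*9 = -3)
I(k) = 1/(2*k)
(I((4 + v(4, 1)) + 5)*Z(7))*m = ((1/(2*((4 + (4 + 2*1)) + 5)))*(2 + 4*7))*(-3) = ((1/(2*((4 + (4 + 2)) + 5)))*(2 + 28))*(-3) = ((1/(2*((4 + 6) + 5)))*30)*(-3) = ((1/(2*(10 + 5)))*30)*(-3) = (((1/2)/15)*30)*(-3) = (((1/2)*(1/15))*30)*(-3) = ((1/30)*30)*(-3) = 1*(-3) = -3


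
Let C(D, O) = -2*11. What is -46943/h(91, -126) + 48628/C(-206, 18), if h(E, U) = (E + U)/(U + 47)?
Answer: -41644457/385 ≈ -1.0817e+5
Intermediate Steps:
C(D, O) = -22
h(E, U) = (E + U)/(47 + U)
-46943/h(91, -126) + 48628/C(-206, 18) = -46943*(47 - 126)/(91 - 126) + 48628/(-22) = -46943/(-35/(-79)) + 48628*(-1/22) = -46943/((-1/79*(-35))) - 24314/11 = -46943/35/79 - 24314/11 = -46943*79/35 - 24314/11 = -3708497/35 - 24314/11 = -41644457/385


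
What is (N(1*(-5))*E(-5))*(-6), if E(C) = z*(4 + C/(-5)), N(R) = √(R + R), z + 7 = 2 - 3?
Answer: 240*I*√10 ≈ 758.95*I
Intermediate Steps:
z = -8 (z = -7 + (2 - 3) = -7 - 1 = -8)
N(R) = √2*√R (N(R) = √(2*R) = √2*√R)
E(C) = -32 + 8*C/5 (E(C) = -8*(4 + C/(-5)) = -8*(4 + C*(-⅕)) = -8*(4 - C/5) = -32 + 8*C/5)
(N(1*(-5))*E(-5))*(-6) = ((√2*√(1*(-5)))*(-32 + (8/5)*(-5)))*(-6) = ((√2*√(-5))*(-32 - 8))*(-6) = ((√2*(I*√5))*(-40))*(-6) = ((I*√10)*(-40))*(-6) = -40*I*√10*(-6) = 240*I*√10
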